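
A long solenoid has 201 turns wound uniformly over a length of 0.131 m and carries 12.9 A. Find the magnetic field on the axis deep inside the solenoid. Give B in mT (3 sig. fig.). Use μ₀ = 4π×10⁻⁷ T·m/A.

Inside a long solenoid, B = μ₀nI with n = 1534 turns/m.
B = 4π×10⁻⁷ × 1534 × 12.9 = 2.49×10⁻² T.

B ≈ 24.9 mT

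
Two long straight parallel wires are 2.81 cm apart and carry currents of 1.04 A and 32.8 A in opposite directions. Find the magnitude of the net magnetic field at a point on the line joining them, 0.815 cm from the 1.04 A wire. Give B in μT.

Each long wire gives B = μ₀I/(2πd). Distances are d₁ = 0.00815 m and d₂ = 0.01995 m.
B₁ = 2.55×10⁻⁵ T, B₂ = 3.29×10⁻⁴ T.
Between antiparallel currents both contributions point the same way, so they add. B = B₁ + B₂ = 2.55×10⁻⁵ + 3.29×10⁻⁴ = 3.54×10⁻⁴ T.

B ≈ 354 μT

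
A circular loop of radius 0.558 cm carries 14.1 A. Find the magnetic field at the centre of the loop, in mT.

B ≈ 1.59 mT

At the centre of a circular loop the Biot–Savart law gives B = μ₀I/(2R).
B = (4π×10⁻⁷ × 14.1) / (2 × 0.00558) = 1.59×10⁻³ T.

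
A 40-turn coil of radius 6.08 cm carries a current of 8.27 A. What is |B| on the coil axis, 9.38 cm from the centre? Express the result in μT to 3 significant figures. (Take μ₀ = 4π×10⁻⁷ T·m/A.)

B ≈ 550 μT

For an N-turn flat coil, B = Nμ₀IR²/[2(R²+z²)^(3/2)] with R = 0.0608 m, z = 0.0938 m.
B = 40 × 1.38×10⁻⁵ T = 5.50×10⁻⁴ T.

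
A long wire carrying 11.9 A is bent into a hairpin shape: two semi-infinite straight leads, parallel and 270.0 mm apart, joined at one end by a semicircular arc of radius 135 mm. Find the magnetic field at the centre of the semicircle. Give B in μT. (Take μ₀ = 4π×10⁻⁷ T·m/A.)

The semicircular arc contributes B_arc = μ₀I·π/(4πR) = μ₀I/(4R) = 2.77×10⁻⁵ T.
Each semi-infinite lead is at perpendicular distance R = 0.135 m from the centre, with the perpendicular foot at its near end, so it contributes μ₀I/(4πR); both point the same way, together 1.76×10⁻⁵ T.
Arc and leads all point the same direction: B = 2.77×10⁻⁵ + 1.76×10⁻⁵ = 4.53×10⁻⁵ T.

B ≈ 45.3 μT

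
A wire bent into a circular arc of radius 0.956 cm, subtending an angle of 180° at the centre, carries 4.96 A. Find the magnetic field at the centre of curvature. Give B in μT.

B ≈ 163 μT

The Biot–Savart field of a circular arc at its centre is B = μ₀Iφ/(4πR), with φ = 3.142 rad.
B = (4π×10⁻⁷ × 4.96 × 3.142) / (4π × 0.00956) = 1.63×10⁻⁴ T.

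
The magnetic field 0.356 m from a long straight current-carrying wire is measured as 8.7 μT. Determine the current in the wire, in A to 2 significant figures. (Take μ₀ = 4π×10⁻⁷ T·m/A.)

I ≈ 15 A

For a long straight wire B = μ₀I/(2πd), so I = 2πdB/μ₀.
I = 2π × 0.356 × 8.70×10⁻⁶ / (4π×10⁻⁷) = 15.5 A.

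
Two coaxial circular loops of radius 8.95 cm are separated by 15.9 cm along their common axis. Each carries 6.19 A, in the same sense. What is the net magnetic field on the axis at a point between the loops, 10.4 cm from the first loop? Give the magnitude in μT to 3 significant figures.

B ≈ 38.9 μT

Each loop contributes B = μ₀IR²/[2(R²+z²)^(3/2)] on the axis, with z measured from that loop.
Loop 1 (z = 0.104 m): B₁ = 1.21×10⁻⁵ T. Loop 2 (z = 0.055 m): B₂ = 2.69×10⁻⁵ T.
The fields add: B = B₁ + B₂ = 3.89×10⁻⁵ T.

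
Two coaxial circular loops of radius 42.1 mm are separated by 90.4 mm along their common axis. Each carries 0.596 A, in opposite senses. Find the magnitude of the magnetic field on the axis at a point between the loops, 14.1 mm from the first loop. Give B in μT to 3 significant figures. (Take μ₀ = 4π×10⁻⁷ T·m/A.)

Each loop contributes B = μ₀IR²/[2(R²+z²)^(3/2)] on the axis, with z measured from that loop.
Loop 1 (z = 0.0141 m): B₁ = 7.58×10⁻⁶ T. Loop 2 (z = 0.0763 m): B₂ = 1.00×10⁻⁶ T.
The fields oppose: B = |B₁ − B₂| = 6.58×10⁻⁶ T.

B ≈ 6.58 μT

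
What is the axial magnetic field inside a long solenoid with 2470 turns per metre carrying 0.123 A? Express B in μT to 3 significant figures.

Inside a long solenoid, B = μ₀nI with n = 2470 turns/m.
B = 4π×10⁻⁷ × 2470 × 0.123 = 3.82×10⁻⁴ T.

B ≈ 382 μT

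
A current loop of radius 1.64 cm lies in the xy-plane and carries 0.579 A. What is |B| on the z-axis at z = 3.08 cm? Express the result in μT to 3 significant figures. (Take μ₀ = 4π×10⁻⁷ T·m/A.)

B ≈ 2.30 μT

On the axis of a circular loop, B = μ₀IR² / [2(R²+z²)^(3/2)].
R² + z² = (0.0164)² + (0.0308)² = 0.001218 m², and (R²+z²)^(3/2) = 4.25×10⁻⁵ m³.
B = (4π×10⁻⁷ × 0.579 × 0.000269) / (2 × 4.25×10⁻⁵) = 2.30×10⁻⁶ T.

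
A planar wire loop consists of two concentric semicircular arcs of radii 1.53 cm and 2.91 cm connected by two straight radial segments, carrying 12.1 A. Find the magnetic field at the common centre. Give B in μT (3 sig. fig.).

The radial connectors point toward the centre, so dl × r̂ = 0 and they contribute nothing.
Each semicircle gives μ₀I/(4R): inner arc 2.48×10⁻⁴ T, outer arc 1.31×10⁻⁴ T.
The two arcs carry current in opposite angular senses, so their fields oppose: B = |2.48×10⁻⁴ − 1.31×10⁻⁴| = 1.18×10⁻⁴ T.

B ≈ 118 μT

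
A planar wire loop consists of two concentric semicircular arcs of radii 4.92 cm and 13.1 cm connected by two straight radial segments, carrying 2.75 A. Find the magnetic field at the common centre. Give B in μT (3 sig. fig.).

The radial connectors point toward the centre, so dl × r̂ = 0 and they contribute nothing.
Each semicircle gives μ₀I/(4R): inner arc 1.76×10⁻⁵ T, outer arc 6.59×10⁻⁶ T.
The two arcs carry current in opposite angular senses, so their fields oppose: B = |1.76×10⁻⁵ − 6.59×10⁻⁶| = 1.10×10⁻⁵ T.

B ≈ 11.0 μT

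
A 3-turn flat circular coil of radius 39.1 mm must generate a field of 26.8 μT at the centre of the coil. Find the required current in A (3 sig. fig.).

For an N-turn coil, B = Nμ₀I/(2R) with R = 0.0391 m, so I = 2RB/(Nμ₀) = 2 × 0.0391 × 2.68×10⁻⁵ / (3 × 4π×10⁻⁷) = 0.556 A.

I ≈ 0.556 A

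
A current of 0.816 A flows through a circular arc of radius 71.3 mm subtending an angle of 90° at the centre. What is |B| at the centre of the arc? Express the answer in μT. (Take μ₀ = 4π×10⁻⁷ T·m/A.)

B ≈ 1.80 μT

The Biot–Savart field of a circular arc at its centre is B = μ₀Iφ/(4πR), with φ = 1.571 rad.
B = (4π×10⁻⁷ × 0.816 × 1.571) / (4π × 0.0713) = 1.80×10⁻⁶ T.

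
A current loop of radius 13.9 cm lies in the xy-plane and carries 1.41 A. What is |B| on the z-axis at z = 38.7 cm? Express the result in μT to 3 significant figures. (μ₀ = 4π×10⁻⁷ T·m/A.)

On the axis of a circular loop, B = μ₀IR² / [2(R²+z²)^(3/2)].
R² + z² = (0.139)² + (0.387)² = 0.1691 m², and (R²+z²)^(3/2) = 6.95×10⁻² m³.
B = (4π×10⁻⁷ × 1.41 × 0.01932) / (2 × 6.95×10⁻²) = 2.46×10⁻⁷ T.

B ≈ 0.246 μT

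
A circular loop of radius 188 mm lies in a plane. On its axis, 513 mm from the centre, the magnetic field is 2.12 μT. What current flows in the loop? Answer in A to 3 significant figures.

I ≈ 15.6 A

On the axis of a loop, B = μ₀IR²/[2(R²+z²)^(3/2)], so I = 2B(R²+z²)^(3/2)/(μ₀R²).
R² + z² = 0.03534 + 0.2632 = 0.2985 m²; raised to 3/2 gives 0.163 m³.
I = 2 × 2.12×10⁻⁶ × 0.163 / (1.26×10⁻⁶ × 0.03534) = 15.6 A.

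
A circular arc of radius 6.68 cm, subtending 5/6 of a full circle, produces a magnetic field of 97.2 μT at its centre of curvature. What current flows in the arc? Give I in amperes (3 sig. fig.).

For a circular arc, B = μ₀Iφ/(4πR) with φ in radians; here φ = 5.236 rad.
So I = 4πRB/(μ₀φ) = 4π × 0.0668 × 9.72×10⁻⁵ / (4π×10⁻⁷ × 5.236) = 12.4 A.

I ≈ 12.4 A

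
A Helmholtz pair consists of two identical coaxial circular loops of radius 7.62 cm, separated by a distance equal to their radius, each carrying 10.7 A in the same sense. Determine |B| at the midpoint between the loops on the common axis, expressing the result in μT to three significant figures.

Each loop contributes B = μ₀IR²/[2(R²+z²)^(3/2)] on the axis, with z measured from that loop.
Loop 1 (z = 0.0381 m): B₁ = 6.31×10⁻⁵ T. Loop 2 (z = 0.0381 m): B₂ = 6.31×10⁻⁵ T.
The fields add: B = B₁ + B₂ = 1.26×10⁻⁴ T.

B ≈ 126 μT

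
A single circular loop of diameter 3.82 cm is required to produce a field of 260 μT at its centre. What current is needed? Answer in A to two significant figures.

At the centre of a circular loop B = μ₀I/(2R), so I = 2RB/μ₀.
With R = 0.0191 m, I = 2 × 0.0191 × 2.60×10⁻⁴ / (4π×10⁻⁷) = 7.90 A.

I ≈ 7.9 A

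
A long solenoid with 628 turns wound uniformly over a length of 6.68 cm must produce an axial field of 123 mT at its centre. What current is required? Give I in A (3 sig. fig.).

I ≈ 10.4 A

Inside a long solenoid B = μ₀nI with n = 9401 m⁻¹, so I = B/(μ₀n).
I = 0.123 / (4π×10⁻⁷ × 9401) = 10.4 A.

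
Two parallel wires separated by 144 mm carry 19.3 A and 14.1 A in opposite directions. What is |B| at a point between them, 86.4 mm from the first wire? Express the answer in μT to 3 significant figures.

Each long wire gives B = μ₀I/(2πd). Distances are d₁ = 0.0864 m and d₂ = 0.0576 m.
B₁ = 4.47×10⁻⁵ T, B₂ = 4.90×10⁻⁵ T.
Between antiparallel currents both contributions point the same way, so they add. B = B₁ + B₂ = 4.47×10⁻⁵ + 4.90×10⁻⁵ = 9.36×10⁻⁵ T.

B ≈ 93.6 μT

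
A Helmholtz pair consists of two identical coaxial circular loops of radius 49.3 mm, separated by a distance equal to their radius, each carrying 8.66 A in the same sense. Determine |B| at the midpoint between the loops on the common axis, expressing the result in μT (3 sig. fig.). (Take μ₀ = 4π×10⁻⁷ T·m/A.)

B ≈ 158 μT

Each loop contributes B = μ₀IR²/[2(R²+z²)^(3/2)] on the axis, with z measured from that loop.
Loop 1 (z = 0.02465 m): B₁ = 7.90×10⁻⁵ T. Loop 2 (z = 0.02465 m): B₂ = 7.90×10⁻⁵ T.
The fields add: B = B₁ + B₂ = 1.58×10⁻⁴ T.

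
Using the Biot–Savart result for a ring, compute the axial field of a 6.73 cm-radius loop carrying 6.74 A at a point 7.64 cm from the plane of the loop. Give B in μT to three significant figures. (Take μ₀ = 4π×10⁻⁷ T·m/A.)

B ≈ 18.2 μT

On the axis of a circular loop, B = μ₀IR² / [2(R²+z²)^(3/2)].
R² + z² = (0.0673)² + (0.0764)² = 0.01037 m², and (R²+z²)^(3/2) = 1.06×10⁻³ m³.
B = (4π×10⁻⁷ × 6.74 × 0.004529) / (2 × 1.06×10⁻³) = 1.82×10⁻⁵ T.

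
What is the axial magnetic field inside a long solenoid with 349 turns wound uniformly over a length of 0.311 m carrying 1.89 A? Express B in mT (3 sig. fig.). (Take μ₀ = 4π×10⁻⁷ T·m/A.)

Inside a long solenoid, B = μ₀nI with n = 1122 turns/m.
B = 4π×10⁻⁷ × 1122 × 1.89 = 2.67×10⁻³ T.

B ≈ 2.67 mT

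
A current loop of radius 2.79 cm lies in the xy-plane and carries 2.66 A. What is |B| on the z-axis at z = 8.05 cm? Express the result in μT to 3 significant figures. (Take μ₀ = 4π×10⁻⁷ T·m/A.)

On the axis of a circular loop, B = μ₀IR² / [2(R²+z²)^(3/2)].
R² + z² = (0.0279)² + (0.0805)² = 0.007259 m², and (R²+z²)^(3/2) = 6.18×10⁻⁴ m³.
B = (4π×10⁻⁷ × 2.66 × 0.0007784) / (2 × 6.18×10⁻⁴) = 2.10×10⁻⁶ T.

B ≈ 2.10 μT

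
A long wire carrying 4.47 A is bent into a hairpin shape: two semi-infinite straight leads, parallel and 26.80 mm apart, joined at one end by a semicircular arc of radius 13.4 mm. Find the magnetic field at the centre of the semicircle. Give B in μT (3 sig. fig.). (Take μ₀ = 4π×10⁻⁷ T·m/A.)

The semicircular arc contributes B_arc = μ₀I·π/(4πR) = μ₀I/(4R) = 1.05×10⁻⁴ T.
Each semi-infinite lead is at perpendicular distance R = 0.0134 m from the centre, with the perpendicular foot at its near end, so it contributes μ₀I/(4πR); both point the same way, together 6.67×10⁻⁵ T.
Arc and leads all point the same direction: B = 1.05×10⁻⁴ + 6.67×10⁻⁵ = 1.72×10⁻⁴ T.

B ≈ 172 μT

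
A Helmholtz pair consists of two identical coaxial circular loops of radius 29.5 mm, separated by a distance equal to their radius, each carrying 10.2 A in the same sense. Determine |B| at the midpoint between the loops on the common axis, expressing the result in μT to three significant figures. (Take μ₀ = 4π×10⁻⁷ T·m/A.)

B ≈ 311 μT

Each loop contributes B = μ₀IR²/[2(R²+z²)^(3/2)] on the axis, with z measured from that loop.
Loop 1 (z = 0.01475 m): B₁ = 1.55×10⁻⁴ T. Loop 2 (z = 0.01475 m): B₂ = 1.55×10⁻⁴ T.
The fields add: B = B₁ + B₂ = 3.11×10⁻⁴ T.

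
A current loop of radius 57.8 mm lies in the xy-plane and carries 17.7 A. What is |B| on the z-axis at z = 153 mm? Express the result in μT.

On the axis of a circular loop, B = μ₀IR² / [2(R²+z²)^(3/2)].
R² + z² = (0.0578)² + (0.153)² = 0.02675 m², and (R²+z²)^(3/2) = 4.38×10⁻³ m³.
B = (4π×10⁻⁷ × 17.7 × 0.003341) / (2 × 4.38×10⁻³) = 8.49×10⁻⁶ T.

B ≈ 8.49 μT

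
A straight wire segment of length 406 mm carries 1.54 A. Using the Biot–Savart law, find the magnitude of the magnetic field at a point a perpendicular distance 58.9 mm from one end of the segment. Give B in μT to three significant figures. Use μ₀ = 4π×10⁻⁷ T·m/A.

B ≈ 2.59 μT

For a finite straight segment, B = (μ₀I/4πd)(sinθ₁ + sinθ₂), where θ₁, θ₂ are the angles from the perpendicular to each end.
The perpendicular foot is at one end, so the two end-offsets along the wire are 0 and L = 0.406 m.
sinθ₁ = 0/√(0²+0.0589²) = 0.0000; sinθ₂ = 0.406/√(0.406²+0.0589²) = 0.9896.
B = (4π×10⁻⁷ × 1.54) / (4π × 0.0589) × (0.0000 + 0.9896) = 2.59×10⁻⁶ T.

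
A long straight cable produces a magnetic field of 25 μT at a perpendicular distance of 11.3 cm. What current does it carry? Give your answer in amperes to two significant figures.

I ≈ 14 A

For a long straight wire B = μ₀I/(2πd), so I = 2πdB/μ₀.
I = 2π × 0.113 × 2.50×10⁻⁵ / (4π×10⁻⁷) = 14.1 A.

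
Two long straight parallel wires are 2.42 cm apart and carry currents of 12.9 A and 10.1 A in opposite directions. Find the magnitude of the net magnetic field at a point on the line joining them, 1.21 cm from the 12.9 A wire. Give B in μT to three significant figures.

Each long wire gives B = μ₀I/(2πd). Distances are d₁ = 0.0121 m and d₂ = 0.0121 m.
B₁ = 2.13×10⁻⁴ T, B₂ = 1.67×10⁻⁴ T.
Between antiparallel currents both contributions point the same way, so they add. B = B₁ + B₂ = 2.13×10⁻⁴ + 1.67×10⁻⁴ = 3.80×10⁻⁴ T.

B ≈ 380 μT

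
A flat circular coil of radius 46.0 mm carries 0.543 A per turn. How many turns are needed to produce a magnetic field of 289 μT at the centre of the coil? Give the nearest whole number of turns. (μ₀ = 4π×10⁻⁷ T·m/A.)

N = 39

For an N-turn coil, B = Nμ₀I/(2R). A single turn gives B₁ = 7.42×10⁻⁶ T with R = 0.046 m.
N = B/B₁ = 2.89×10⁻⁴ / 7.42×10⁻⁶ = 38.97.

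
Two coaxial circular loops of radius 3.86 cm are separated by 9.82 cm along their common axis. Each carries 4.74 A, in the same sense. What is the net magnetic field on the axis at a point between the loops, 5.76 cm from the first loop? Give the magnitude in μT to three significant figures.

Each loop contributes B = μ₀IR²/[2(R²+z²)^(3/2)] on the axis, with z measured from that loop.
Loop 1 (z = 0.0576 m): B₁ = 1.33×10⁻⁵ T. Loop 2 (z = 0.0406 m): B₂ = 2.52×10⁻⁵ T.
The fields add: B = B₁ + B₂ = 3.86×10⁻⁵ T.

B ≈ 38.6 μT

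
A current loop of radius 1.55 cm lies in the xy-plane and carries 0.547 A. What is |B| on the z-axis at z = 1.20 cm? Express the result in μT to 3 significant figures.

B ≈ 11.0 μT

On the axis of a circular loop, B = μ₀IR² / [2(R²+z²)^(3/2)].
R² + z² = (0.0155)² + (0.012)² = 0.0003843 m², and (R²+z²)^(3/2) = 7.53×10⁻⁶ m³.
B = (4π×10⁻⁷ × 0.547 × 0.0002403) / (2 × 7.53×10⁻⁶) = 1.10×10⁻⁵ T.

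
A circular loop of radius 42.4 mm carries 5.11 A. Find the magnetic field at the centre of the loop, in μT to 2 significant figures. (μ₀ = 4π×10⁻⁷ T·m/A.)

At the centre of a circular loop the Biot–Savart law gives B = μ₀I/(2R).
B = (4π×10⁻⁷ × 5.11) / (2 × 0.0424) = 7.57×10⁻⁵ T.

B ≈ 76 μT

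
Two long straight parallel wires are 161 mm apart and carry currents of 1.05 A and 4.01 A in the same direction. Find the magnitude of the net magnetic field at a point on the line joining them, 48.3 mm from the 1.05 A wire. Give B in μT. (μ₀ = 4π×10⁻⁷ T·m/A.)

Each long wire gives B = μ₀I/(2πd). Distances are d₁ = 0.0483 m and d₂ = 0.1127 m.
B₁ = 4.35×10⁻⁶ T, B₂ = 7.12×10⁻⁶ T.
Between parallel currents the two contributions point in opposite directions, so they subtract. B = |B₁ − B₂| = |4.35×10⁻⁶ − 7.12×10⁻⁶| = 2.77×10⁻⁶ T.

B ≈ 2.77 μT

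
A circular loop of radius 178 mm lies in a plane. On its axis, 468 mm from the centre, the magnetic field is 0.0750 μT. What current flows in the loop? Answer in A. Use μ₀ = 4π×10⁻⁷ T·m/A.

On the axis of a loop, B = μ₀IR²/[2(R²+z²)^(3/2)], so I = 2B(R²+z²)^(3/2)/(μ₀R²).
R² + z² = 0.03168 + 0.219 = 0.2507 m²; raised to 3/2 gives 0.126 m³.
I = 2 × 7.50×10⁻⁸ × 0.126 / (1.26×10⁻⁶ × 0.03168) = 0.473 A.

I ≈ 0.473 A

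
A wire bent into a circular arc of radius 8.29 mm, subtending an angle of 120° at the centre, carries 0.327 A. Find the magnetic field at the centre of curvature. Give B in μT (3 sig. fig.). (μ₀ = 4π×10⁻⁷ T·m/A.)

B ≈ 8.26 μT

The Biot–Savart field of a circular arc at its centre is B = μ₀Iφ/(4πR), with φ = 2.094 rad.
B = (4π×10⁻⁷ × 0.327 × 2.094) / (4π × 0.00829) = 8.26×10⁻⁶ T.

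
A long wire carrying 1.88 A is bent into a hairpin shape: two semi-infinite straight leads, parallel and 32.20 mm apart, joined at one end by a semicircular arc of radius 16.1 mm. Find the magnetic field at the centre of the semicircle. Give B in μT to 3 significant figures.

B ≈ 60.0 μT

The semicircular arc contributes B_arc = μ₀I·π/(4πR) = μ₀I/(4R) = 3.67×10⁻⁵ T.
Each semi-infinite lead is at perpendicular distance R = 0.0161 m from the centre, with the perpendicular foot at its near end, so it contributes μ₀I/(4πR); both point the same way, together 2.34×10⁻⁵ T.
Arc and leads all point the same direction: B = 3.67×10⁻⁵ + 2.34×10⁻⁵ = 6.00×10⁻⁵ T.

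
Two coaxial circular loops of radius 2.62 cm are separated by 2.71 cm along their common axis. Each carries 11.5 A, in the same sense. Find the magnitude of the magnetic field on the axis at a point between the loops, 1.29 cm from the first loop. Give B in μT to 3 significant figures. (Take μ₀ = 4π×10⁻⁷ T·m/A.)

Each loop contributes B = μ₀IR²/[2(R²+z²)^(3/2)] on the axis, with z measured from that loop.
Loop 1 (z = 0.0129 m): B₁ = 1.99×10⁻⁴ T. Loop 2 (z = 0.0142 m): B₂ = 1.87×10⁻⁴ T.
The fields add: B = B₁ + B₂ = 3.87×10⁻⁴ T.

B ≈ 387 μT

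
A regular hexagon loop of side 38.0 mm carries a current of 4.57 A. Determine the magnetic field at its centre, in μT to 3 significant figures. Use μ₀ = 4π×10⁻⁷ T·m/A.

Each side is a finite straight segment at perpendicular distance d = a/(2 tan(π/6)) = 0.03291 m from the centre, with end-angles ±π/6.
One side contributes B₁ = (μ₀I/4πd)·2 sin(π/6) = 1.39×10⁻⁵ T.
All 6 sides add in the same direction: B = 6 × 1.39×10⁻⁵ = 8.33×10⁻⁵ T.

B ≈ 83.3 μT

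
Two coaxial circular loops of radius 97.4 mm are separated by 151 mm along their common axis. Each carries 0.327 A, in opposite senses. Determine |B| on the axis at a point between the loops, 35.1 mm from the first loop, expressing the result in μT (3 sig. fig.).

Each loop contributes B = μ₀IR²/[2(R²+z²)^(3/2)] on the axis, with z measured from that loop.
Loop 1 (z = 0.0351 m): B₁ = 1.76×10⁻⁶ T. Loop 2 (z = 0.1159 m): B₂ = 5.62×10⁻⁷ T.
The fields oppose: B = |B₁ − B₂| = 1.19×10⁻⁶ T.

B ≈ 1.19 μT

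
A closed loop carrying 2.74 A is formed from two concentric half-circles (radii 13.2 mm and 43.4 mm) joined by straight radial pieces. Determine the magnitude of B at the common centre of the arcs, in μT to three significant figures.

The radial connectors point toward the centre, so dl × r̂ = 0 and they contribute nothing.
Each semicircle gives μ₀I/(4R): inner arc 6.52×10⁻⁵ T, outer arc 1.98×10⁻⁵ T.
The two arcs carry current in opposite angular senses, so their fields oppose: B = |6.52×10⁻⁵ − 1.98×10⁻⁵| = 4.54×10⁻⁵ T.

B ≈ 45.4 μT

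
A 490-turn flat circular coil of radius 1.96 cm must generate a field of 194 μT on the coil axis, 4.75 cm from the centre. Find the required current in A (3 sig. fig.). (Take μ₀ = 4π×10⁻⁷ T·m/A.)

I ≈ 0.223 A

For an N-turn coil, B = Nμ₀IR²/[2(R²+z²)^(3/2)] with R = 0.0196 m, z = 0.0475 m, so I = 2B(R²+z²)^(3/2)/(Nμ₀R²) = 2 × 1.94×10⁻⁴ × 1.36×10⁻⁴ / (490 × 4π×10⁻⁷ × 0.0003842) = 0.223 A.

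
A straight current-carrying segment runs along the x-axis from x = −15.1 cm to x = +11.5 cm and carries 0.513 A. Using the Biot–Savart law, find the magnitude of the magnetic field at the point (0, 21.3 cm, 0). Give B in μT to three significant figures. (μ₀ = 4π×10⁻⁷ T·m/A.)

For a finite straight segment, B = (μ₀I/4πd)(sinθ₁ + sinθ₂), where θ₁, θ₂ are the angles from the perpendicular to each end.
The perpendicular distance is d = 0.213 m; the end-offsets along the wire are a = 0.151 m and b = 0.115 m.
sinθ₁ = 0.151/√(0.151²+0.213²) = 0.5783; sinθ₂ = 0.115/√(0.115²+0.213²) = 0.4751.
B = (4π×10⁻⁷ × 0.513) / (4π × 0.213) × (0.5783 + 0.4751) = 2.54×10⁻⁷ T.

B ≈ 0.254 μT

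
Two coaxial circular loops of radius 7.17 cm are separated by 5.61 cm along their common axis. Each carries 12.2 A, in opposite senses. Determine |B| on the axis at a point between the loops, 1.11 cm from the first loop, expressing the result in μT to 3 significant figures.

B ≈ 38.2 μT

Each loop contributes B = μ₀IR²/[2(R²+z²)^(3/2)] on the axis, with z measured from that loop.
Loop 1 (z = 0.0111 m): B₁ = 1.03×10⁻⁴ T. Loop 2 (z = 0.045 m): B₂ = 6.50×10⁻⁵ T.
The fields oppose: B = |B₁ − B₂| = 3.82×10⁻⁵ T.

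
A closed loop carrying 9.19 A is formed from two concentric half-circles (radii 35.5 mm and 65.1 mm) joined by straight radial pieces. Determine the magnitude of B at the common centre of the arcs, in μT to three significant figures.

B ≈ 37.0 μT

The radial connectors point toward the centre, so dl × r̂ = 0 and they contribute nothing.
Each semicircle gives μ₀I/(4R): inner arc 8.13×10⁻⁵ T, outer arc 4.43×10⁻⁵ T.
The two arcs carry current in opposite angular senses, so their fields oppose: B = |8.13×10⁻⁵ − 4.43×10⁻⁵| = 3.70×10⁻⁵ T.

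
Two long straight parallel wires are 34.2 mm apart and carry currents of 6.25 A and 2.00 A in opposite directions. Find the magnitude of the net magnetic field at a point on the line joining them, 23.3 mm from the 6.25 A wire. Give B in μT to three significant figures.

Each long wire gives B = μ₀I/(2πd). Distances are d₁ = 0.0233 m and d₂ = 0.0109 m.
B₁ = 5.36×10⁻⁵ T, B₂ = 3.67×10⁻⁵ T.
Between antiparallel currents both contributions point the same way, so they add. B = B₁ + B₂ = 5.36×10⁻⁵ + 3.67×10⁻⁵ = 9.03×10⁻⁵ T.

B ≈ 90.3 μT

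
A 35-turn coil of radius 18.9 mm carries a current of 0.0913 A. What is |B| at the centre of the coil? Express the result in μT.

B ≈ 106 μT

For an N-turn flat coil, B = Nμ₀I/(2R) with R = 0.0189 m.
B = 35 × 3.04×10⁻⁶ T = 1.06×10⁻⁴ T.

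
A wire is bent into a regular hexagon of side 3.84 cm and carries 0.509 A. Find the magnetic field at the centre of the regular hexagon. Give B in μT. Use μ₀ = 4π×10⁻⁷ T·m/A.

B ≈ 9.18 μT

Each side is a finite straight segment at perpendicular distance d = a/(2 tan(π/6)) = 0.03326 m from the centre, with end-angles ±π/6.
One side contributes B₁ = (μ₀I/4πd)·2 sin(π/6) = 1.53×10⁻⁶ T.
All 6 sides add in the same direction: B = 6 × 1.53×10⁻⁶ = 9.18×10⁻⁶ T.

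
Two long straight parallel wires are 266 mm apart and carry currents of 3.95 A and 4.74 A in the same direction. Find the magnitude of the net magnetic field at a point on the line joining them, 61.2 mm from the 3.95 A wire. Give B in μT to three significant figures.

Each long wire gives B = μ₀I/(2πd). Distances are d₁ = 0.0612 m and d₂ = 0.2048 m.
B₁ = 1.29×10⁻⁵ T, B₂ = 4.63×10⁻⁶ T.
Between parallel currents the two contributions point in opposite directions, so they subtract. B = |B₁ − B₂| = |1.29×10⁻⁵ − 4.63×10⁻⁶| = 8.28×10⁻⁶ T.

B ≈ 8.28 μT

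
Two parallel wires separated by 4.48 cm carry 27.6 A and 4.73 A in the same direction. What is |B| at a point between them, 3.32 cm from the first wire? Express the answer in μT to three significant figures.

B ≈ 84.7 μT

Each long wire gives B = μ₀I/(2πd). Distances are d₁ = 0.0332 m and d₂ = 0.0116 m.
B₁ = 1.66×10⁻⁴ T, B₂ = 8.16×10⁻⁵ T.
Between parallel currents the two contributions point in opposite directions, so they subtract. B = |B₁ − B₂| = |1.66×10⁻⁴ − 8.16×10⁻⁵| = 8.47×10⁻⁵ T.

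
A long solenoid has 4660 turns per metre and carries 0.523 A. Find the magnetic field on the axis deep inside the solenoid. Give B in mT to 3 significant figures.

Inside a long solenoid, B = μ₀nI with n = 4660 turns/m.
B = 4π×10⁻⁷ × 4660 × 0.523 = 3.06×10⁻³ T.

B ≈ 3.06 mT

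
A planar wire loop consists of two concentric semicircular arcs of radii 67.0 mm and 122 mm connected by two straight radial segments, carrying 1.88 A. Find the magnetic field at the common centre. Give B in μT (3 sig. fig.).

B ≈ 3.97 μT

The radial connectors point toward the centre, so dl × r̂ = 0 and they contribute nothing.
Each semicircle gives μ₀I/(4R): inner arc 8.82×10⁻⁶ T, outer arc 4.84×10⁻⁶ T.
The two arcs carry current in opposite angular senses, so their fields oppose: B = |8.82×10⁻⁶ − 4.84×10⁻⁶| = 3.97×10⁻⁶ T.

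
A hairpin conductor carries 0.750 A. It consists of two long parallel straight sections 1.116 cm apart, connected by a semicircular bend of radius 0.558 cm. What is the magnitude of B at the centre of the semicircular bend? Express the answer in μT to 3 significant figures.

B ≈ 69.1 μT

The semicircular arc contributes B_arc = μ₀I·π/(4πR) = μ₀I/(4R) = 4.22×10⁻⁵ T.
Each semi-infinite lead is at perpendicular distance R = 0.00558 m from the centre, with the perpendicular foot at its near end, so it contributes μ₀I/(4πR); both point the same way, together 2.69×10⁻⁵ T.
Arc and leads all point the same direction: B = 4.22×10⁻⁵ + 2.69×10⁻⁵ = 6.91×10⁻⁵ T.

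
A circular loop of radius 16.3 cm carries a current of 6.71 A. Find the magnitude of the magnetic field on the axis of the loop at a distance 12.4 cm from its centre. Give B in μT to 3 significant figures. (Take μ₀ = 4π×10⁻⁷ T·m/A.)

B ≈ 13.0 μT

On the axis of a circular loop, B = μ₀IR² / [2(R²+z²)^(3/2)].
R² + z² = (0.163)² + (0.124)² = 0.04195 m², and (R²+z²)^(3/2) = 8.59×10⁻³ m³.
B = (4π×10⁻⁷ × 6.71 × 0.02657) / (2 × 8.59×10⁻³) = 1.30×10⁻⁵ T.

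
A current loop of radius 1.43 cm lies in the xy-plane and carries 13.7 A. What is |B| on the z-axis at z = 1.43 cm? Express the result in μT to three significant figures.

On the axis of a circular loop, B = μ₀IR² / [2(R²+z²)^(3/2)].
R² + z² = (0.0143)² + (0.0143)² = 0.000409 m², and (R²+z²)^(3/2) = 8.27×10⁻⁶ m³.
B = (4π×10⁻⁷ × 13.7 × 0.0002045) / (2 × 8.27×10⁻⁶) = 2.13×10⁻⁴ T.

B ≈ 213 μT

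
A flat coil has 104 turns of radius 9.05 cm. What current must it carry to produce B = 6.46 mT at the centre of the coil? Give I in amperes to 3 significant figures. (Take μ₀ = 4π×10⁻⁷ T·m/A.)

I ≈ 8.95 A

For an N-turn coil, B = Nμ₀I/(2R) with R = 0.0905 m, so I = 2RB/(Nμ₀) = 2 × 0.0905 × 6.46×10⁻³ / (104 × 4π×10⁻⁷) = 8.95 A.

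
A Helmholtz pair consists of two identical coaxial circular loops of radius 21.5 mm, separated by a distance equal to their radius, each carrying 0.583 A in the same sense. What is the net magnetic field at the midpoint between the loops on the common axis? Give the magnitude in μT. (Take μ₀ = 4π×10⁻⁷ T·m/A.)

Each loop contributes B = μ₀IR²/[2(R²+z²)^(3/2)] on the axis, with z measured from that loop.
Loop 1 (z = 0.01075 m): B₁ = 1.22×10⁻⁵ T. Loop 2 (z = 0.01075 m): B₂ = 1.22×10⁻⁵ T.
The fields add: B = B₁ + B₂ = 2.44×10⁻⁵ T.

B ≈ 24.4 μT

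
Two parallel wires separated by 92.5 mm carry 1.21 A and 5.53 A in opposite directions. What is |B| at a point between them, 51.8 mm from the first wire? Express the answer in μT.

B ≈ 31.8 μT

Each long wire gives B = μ₀I/(2πd). Distances are d₁ = 0.0518 m and d₂ = 0.0407 m.
B₁ = 4.67×10⁻⁶ T, B₂ = 2.72×10⁻⁵ T.
Between antiparallel currents both contributions point the same way, so they add. B = B₁ + B₂ = 4.67×10⁻⁶ + 2.72×10⁻⁵ = 3.18×10⁻⁵ T.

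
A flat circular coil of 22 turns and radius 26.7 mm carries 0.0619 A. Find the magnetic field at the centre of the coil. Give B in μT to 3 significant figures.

For an N-turn flat coil, B = Nμ₀I/(2R) with R = 0.0267 m.
B = 22 × 1.46×10⁻⁶ T = 3.20×10⁻⁵ T.

B ≈ 32.0 μT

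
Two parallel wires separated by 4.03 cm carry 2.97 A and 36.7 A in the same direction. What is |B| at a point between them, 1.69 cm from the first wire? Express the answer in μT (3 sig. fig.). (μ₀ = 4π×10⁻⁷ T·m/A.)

Each long wire gives B = μ₀I/(2πd). Distances are d₁ = 0.0169 m and d₂ = 0.0234 m.
B₁ = 3.51×10⁻⁵ T, B₂ = 3.14×10⁻⁴ T.
Between parallel currents the two contributions point in opposite directions, so they subtract. B = |B₁ − B₂| = |3.51×10⁻⁵ − 3.14×10⁻⁴| = 2.79×10⁻⁴ T.

B ≈ 279 μT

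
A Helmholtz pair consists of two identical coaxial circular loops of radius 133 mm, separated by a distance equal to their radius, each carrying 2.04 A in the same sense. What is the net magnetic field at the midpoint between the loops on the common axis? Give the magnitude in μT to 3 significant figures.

Each loop contributes B = μ₀IR²/[2(R²+z²)^(3/2)] on the axis, with z measured from that loop.
Loop 1 (z = 0.0665 m): B₁ = 6.90×10⁻⁶ T. Loop 2 (z = 0.0665 m): B₂ = 6.90×10⁻⁶ T.
The fields add: B = B₁ + B₂ = 1.38×10⁻⁵ T.

B ≈ 13.8 μT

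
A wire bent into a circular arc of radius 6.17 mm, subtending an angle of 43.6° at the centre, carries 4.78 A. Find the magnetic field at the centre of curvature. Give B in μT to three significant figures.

The Biot–Savart field of a circular arc at its centre is B = μ₀Iφ/(4πR), with φ = 0.761 rad.
B = (4π×10⁻⁷ × 4.78 × 0.761) / (4π × 0.00617) = 5.90×10⁻⁵ T.

B ≈ 59.0 μT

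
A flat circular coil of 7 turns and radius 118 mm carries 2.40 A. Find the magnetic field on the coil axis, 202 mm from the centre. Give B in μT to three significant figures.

For an N-turn flat coil, B = Nμ₀IR²/[2(R²+z²)^(3/2)] with R = 0.118 m, z = 0.202 m.
B = 7 × 1.64×10⁻⁶ T = 1.15×10⁻⁵ T.

B ≈ 11.5 μT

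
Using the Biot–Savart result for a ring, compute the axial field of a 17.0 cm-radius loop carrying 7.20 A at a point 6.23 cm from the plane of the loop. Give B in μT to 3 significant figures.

On the axis of a circular loop, B = μ₀IR² / [2(R²+z²)^(3/2)].
R² + z² = (0.17)² + (0.0623)² = 0.03278 m², and (R²+z²)^(3/2) = 5.94×10⁻³ m³.
B = (4π×10⁻⁷ × 7.20 × 0.0289) / (2 × 5.94×10⁻³) = 2.20×10⁻⁵ T.

B ≈ 22.0 μT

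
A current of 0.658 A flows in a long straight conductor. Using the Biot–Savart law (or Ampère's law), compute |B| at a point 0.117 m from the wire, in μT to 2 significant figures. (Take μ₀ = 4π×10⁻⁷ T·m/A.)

For an infinitely long straight wire, B = μ₀I/(2πd).
B = (4π×10⁻⁷ × 0.658) / (2π × 0.117) = 1.12×10⁻⁶ T.

B ≈ 1.1 μT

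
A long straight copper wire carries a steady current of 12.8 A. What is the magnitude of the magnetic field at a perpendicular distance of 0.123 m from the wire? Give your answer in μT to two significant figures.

For an infinitely long straight wire, B = μ₀I/(2πd).
B = (4π×10⁻⁷ × 12.8) / (2π × 0.123) = 2.08×10⁻⁵ T.

B ≈ 21 μT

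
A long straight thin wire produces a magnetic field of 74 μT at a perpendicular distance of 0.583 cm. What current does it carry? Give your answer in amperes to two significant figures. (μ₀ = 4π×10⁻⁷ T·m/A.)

For a long straight wire B = μ₀I/(2πd), so I = 2πdB/μ₀.
I = 2π × 0.00583 × 7.40×10⁻⁵ / (4π×10⁻⁷) = 2.16 A.

I ≈ 2.2 A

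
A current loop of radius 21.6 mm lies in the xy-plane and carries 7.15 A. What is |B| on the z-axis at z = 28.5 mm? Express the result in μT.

On the axis of a circular loop, B = μ₀IR² / [2(R²+z²)^(3/2)].
R² + z² = (0.0216)² + (0.0285)² = 0.001279 m², and (R²+z²)^(3/2) = 4.57×10⁻⁵ m³.
B = (4π×10⁻⁷ × 7.15 × 0.0004666) / (2 × 4.57×10⁻⁵) = 4.58×10⁻⁵ T.

B ≈ 45.8 μT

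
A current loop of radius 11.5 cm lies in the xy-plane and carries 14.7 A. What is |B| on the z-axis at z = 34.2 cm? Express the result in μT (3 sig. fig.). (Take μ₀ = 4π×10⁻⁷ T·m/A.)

B ≈ 2.60 μT

On the axis of a circular loop, B = μ₀IR² / [2(R²+z²)^(3/2)].
R² + z² = (0.115)² + (0.342)² = 0.1302 m², and (R²+z²)^(3/2) = 4.70×10⁻² m³.
B = (4π×10⁻⁷ × 14.7 × 0.01323) / (2 × 4.70×10⁻²) = 2.60×10⁻⁶ T.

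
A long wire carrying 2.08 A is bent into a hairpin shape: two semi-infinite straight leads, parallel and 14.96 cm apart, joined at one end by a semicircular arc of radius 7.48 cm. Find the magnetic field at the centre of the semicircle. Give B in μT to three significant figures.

B ≈ 14.3 μT

The semicircular arc contributes B_arc = μ₀I·π/(4πR) = μ₀I/(4R) = 8.74×10⁻⁶ T.
Each semi-infinite lead is at perpendicular distance R = 0.0748 m from the centre, with the perpendicular foot at its near end, so it contributes μ₀I/(4πR); both point the same way, together 5.56×10⁻⁶ T.
Arc and leads all point the same direction: B = 8.74×10⁻⁶ + 5.56×10⁻⁶ = 1.43×10⁻⁵ T.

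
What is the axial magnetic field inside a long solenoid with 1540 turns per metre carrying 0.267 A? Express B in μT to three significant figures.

B ≈ 517 μT

Inside a long solenoid, B = μ₀nI with n = 1540 turns/m.
B = 4π×10⁻⁷ × 1540 × 0.267 = 5.17×10⁻⁴ T.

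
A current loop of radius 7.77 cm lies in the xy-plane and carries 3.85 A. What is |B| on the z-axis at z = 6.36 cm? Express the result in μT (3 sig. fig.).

On the axis of a circular loop, B = μ₀IR² / [2(R²+z²)^(3/2)].
R² + z² = (0.0777)² + (0.0636)² = 0.01008 m², and (R²+z²)^(3/2) = 1.01×10⁻³ m³.
B = (4π×10⁻⁷ × 3.85 × 0.006037) / (2 × 1.01×10⁻³) = 1.44×10⁻⁵ T.

B ≈ 14.4 μT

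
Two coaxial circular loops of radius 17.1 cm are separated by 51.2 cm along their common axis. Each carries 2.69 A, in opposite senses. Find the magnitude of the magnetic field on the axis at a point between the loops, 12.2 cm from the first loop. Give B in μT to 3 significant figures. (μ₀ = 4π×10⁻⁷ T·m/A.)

B ≈ 4.69 μT

Each loop contributes B = μ₀IR²/[2(R²+z²)^(3/2)] on the axis, with z measured from that loop.
Loop 1 (z = 0.122 m): B₁ = 5.33×10⁻⁶ T. Loop 2 (z = 0.39 m): B₂ = 6.40×10⁻⁷ T.
The fields oppose: B = |B₁ − B₂| = 4.69×10⁻⁶ T.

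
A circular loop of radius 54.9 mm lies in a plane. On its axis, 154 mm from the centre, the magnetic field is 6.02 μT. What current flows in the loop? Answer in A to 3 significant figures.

On the axis of a loop, B = μ₀IR²/[2(R²+z²)^(3/2)], so I = 2B(R²+z²)^(3/2)/(μ₀R²).
R² + z² = 0.003014 + 0.02372 = 0.02673 m²; raised to 3/2 gives 4.37×10⁻³ m³.
I = 2 × 6.02×10⁻⁶ × 4.37×10⁻³ / (1.26×10⁻⁶ × 0.003014) = 13.9 A.

I ≈ 13.9 A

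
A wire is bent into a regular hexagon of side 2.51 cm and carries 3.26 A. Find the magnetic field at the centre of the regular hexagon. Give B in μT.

B ≈ 90.0 μT

Each side is a finite straight segment at perpendicular distance d = a/(2 tan(π/6)) = 0.02174 m from the centre, with end-angles ±π/6.
One side contributes B₁ = (μ₀I/4πd)·2 sin(π/6) = 1.50×10⁻⁵ T.
All 6 sides add in the same direction: B = 6 × 1.50×10⁻⁵ = 9.00×10⁻⁵ T.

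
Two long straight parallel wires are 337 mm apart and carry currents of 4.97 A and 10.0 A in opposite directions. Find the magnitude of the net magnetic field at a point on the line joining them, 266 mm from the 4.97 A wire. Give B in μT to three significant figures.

B ≈ 31.9 μT

Each long wire gives B = μ₀I/(2πd). Distances are d₁ = 0.266 m and d₂ = 0.071 m.
B₁ = 3.74×10⁻⁶ T, B₂ = 2.82×10⁻⁵ T.
Between antiparallel currents both contributions point the same way, so they add. B = B₁ + B₂ = 3.74×10⁻⁶ + 2.82×10⁻⁵ = 3.19×10⁻⁵ T.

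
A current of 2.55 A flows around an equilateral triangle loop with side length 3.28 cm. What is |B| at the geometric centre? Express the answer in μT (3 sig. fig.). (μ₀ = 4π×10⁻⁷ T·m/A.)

B ≈ 140 μT

Each side is a finite straight segment at perpendicular distance d = a/(2 tan(π/3)) = 0.009469 m from the centre, with end-angles ±π/3.
One side contributes B₁ = (μ₀I/4πd)·2 sin(π/3) = 4.66×10⁻⁵ T.
All 3 sides add in the same direction: B = 3 × 4.66×10⁻⁵ = 1.40×10⁻⁴ T.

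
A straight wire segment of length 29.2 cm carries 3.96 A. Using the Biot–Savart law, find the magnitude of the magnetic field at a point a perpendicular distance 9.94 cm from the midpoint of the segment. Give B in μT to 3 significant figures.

For a finite straight segment, B = (μ₀I/4πd)(sinθ₁ + sinθ₂), where θ₁, θ₂ are the angles from the perpendicular to each end.
The perpendicular from the point meets the wire at its midpoint, so each end is L/2 = 0.146 m away along the wire.
sinθ₁ = 0.146/√(0.146²+0.0994²) = 0.8266; sinθ₂ = 0.146/√(0.146²+0.0994²) = 0.8266.
B = (4π×10⁻⁷ × 3.96) / (4π × 0.0994) × (0.8266 + 0.8266) = 6.59×10⁻⁶ T.

B ≈ 6.59 μT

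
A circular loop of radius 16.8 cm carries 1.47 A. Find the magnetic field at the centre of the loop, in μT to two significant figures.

B ≈ 5.5 μT

At the centre of a circular loop the Biot–Savart law gives B = μ₀I/(2R).
B = (4π×10⁻⁷ × 1.47) / (2 × 0.168) = 5.50×10⁻⁶ T.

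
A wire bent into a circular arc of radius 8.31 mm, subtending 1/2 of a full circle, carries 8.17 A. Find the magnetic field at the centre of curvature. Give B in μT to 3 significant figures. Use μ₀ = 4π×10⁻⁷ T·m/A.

B ≈ 309 μT

The Biot–Savart field of a circular arc at its centre is B = μ₀Iφ/(4πR), with φ = 3.142 rad.
B = (4π×10⁻⁷ × 8.17 × 3.142) / (4π × 0.00831) = 3.09×10⁻⁴ T.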